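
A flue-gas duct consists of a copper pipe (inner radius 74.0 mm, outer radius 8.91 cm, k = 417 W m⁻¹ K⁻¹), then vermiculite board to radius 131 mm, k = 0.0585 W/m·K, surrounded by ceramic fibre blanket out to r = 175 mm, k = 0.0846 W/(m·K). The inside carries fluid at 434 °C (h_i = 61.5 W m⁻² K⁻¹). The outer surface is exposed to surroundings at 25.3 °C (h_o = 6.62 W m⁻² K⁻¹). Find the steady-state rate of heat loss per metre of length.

Treat each layer as a resistance in series:
  R'_conv,in = 1/(2πr h) = 1/(2π·0.0740·61.5) = 0.03497 m·K/W
  R'_copper = ln(0.0891/0.0740)/(2πk) = 0.1857/(2π·417) = 7.087×10^-5 m·K/W
  R'_vermiculite board = ln(0.131/0.0891)/(2πk) = 0.3854/(2π·0.0585) = 1.049 m·K/W
  R'_ceramic fibre blanket = ln(0.175/0.131)/(2πk) = 0.2896/(2π·0.0846) = 0.5448 m·K/W
  R'_conv,out = 1/(2πr h) = 1/(2π·0.175·6.62) = 0.1374 m·K/W
ΣR = 0.03497 + 7.087×10^-5 + 1.049 + 0.5448 + 0.1374 = 1.766 m·K/W
Q' = ΔT/ΣR = (434 °C − 25.3 °C)/1.766 = 231 W/m

Q' = 231 W/m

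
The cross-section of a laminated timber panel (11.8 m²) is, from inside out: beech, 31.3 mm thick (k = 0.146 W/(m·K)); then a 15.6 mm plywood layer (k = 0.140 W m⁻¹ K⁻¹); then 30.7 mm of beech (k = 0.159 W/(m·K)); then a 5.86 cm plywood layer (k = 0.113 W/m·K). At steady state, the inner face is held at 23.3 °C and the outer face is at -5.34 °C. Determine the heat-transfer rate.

Q = 326 W

Treat each layer as a resistance in series:
  R_beech = L/(kA) = 0.0313/(0.146·11.8) = 0.01817 K/W
  R_plywood = L/(kA) = 0.0156/(0.140·11.8) = 0.009443 K/W
  R_beech = L/(kA) = 0.0307/(0.159·11.8) = 0.01636 K/W
  R_plywood = L/(kA) = 0.0586/(0.113·11.8) = 0.04395 K/W
ΣR = 0.01817 + 0.009443 + 0.01636 + 0.04395 = 0.08792 K/W
Q = ΔT/ΣR = (23.3 °C − -5.34 °C)/0.08792 = 326 W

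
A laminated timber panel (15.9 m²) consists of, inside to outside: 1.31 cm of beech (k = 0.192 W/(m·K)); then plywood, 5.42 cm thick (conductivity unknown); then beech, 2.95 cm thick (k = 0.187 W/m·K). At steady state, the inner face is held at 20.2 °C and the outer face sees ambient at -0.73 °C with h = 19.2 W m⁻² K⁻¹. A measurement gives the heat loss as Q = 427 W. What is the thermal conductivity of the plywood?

ΣR = ΔT/Q = |20.2 − -0.73|/427 = 0.04902 K/W
Known resistances:
  R_beech = L/(kA) = 0.0131/(0.192·15.9) = 0.004291 K/W
  R_beech = L/(kA) = 0.0295/(0.187·15.9) = 0.009922 K/W
  R_conv,out = 1/(hA) = 1/(19.2·15.9) = 0.003276 K/W
R_plywood = ΣR − ΣR_known = 0.04902 − 0.01749 = 0.03153 K/W
L/(kA) = 0.03153 ⇒ k = 0.0542/(0.03153·15.9) = 0.108 W/m·K

k = 0.108 W/m·K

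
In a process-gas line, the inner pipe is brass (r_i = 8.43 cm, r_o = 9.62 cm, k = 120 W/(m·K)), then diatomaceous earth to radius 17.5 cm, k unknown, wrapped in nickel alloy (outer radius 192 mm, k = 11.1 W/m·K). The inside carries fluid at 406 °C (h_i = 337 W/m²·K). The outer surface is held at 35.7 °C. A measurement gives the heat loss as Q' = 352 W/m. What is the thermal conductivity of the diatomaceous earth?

ΣR = ΔT/Q' = |406 − 35.7|/352 = 1.052 m·K/W
Known resistances:
  R'_conv,in = 1/(2πr h) = 1/(2π·0.0843·337) = 0.005602 m·K/W
  R'_brass = ln(0.0962/0.0843)/(2πk) = 0.1320/(2π·120) = 1.751×10^-4 m·K/W
  R'_nickel alloy = ln(0.192/0.175)/(2πk) = 0.09271/(2π·11.1) = 0.001329 m·K/W
R_diatomaceous earth = ΣR − ΣR_known = 1.052 − 0.007106 = 1.045 m·K/W
ln(r₂/r₁)/(2πk) = 1.045 ⇒ k = 0.5984/(2π·1.045) = 0.0911 W/m·K

k = 0.0911 W/m·K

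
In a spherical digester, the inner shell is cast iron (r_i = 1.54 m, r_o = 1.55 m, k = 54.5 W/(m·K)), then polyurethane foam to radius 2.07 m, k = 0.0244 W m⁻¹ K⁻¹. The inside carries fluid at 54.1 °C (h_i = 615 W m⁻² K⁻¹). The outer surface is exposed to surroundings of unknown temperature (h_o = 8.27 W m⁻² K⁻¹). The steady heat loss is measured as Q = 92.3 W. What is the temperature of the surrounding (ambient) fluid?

Series resistances:
  R_conv,in = 1/(4πr²h) = 1/(4π·1.54²·615) = 5.456×10^-5 K/W
  R_cast iron = (1/1.54 − 1/1.55)/(4πk) = 0.004189/(4π·54.5) = 6.117×10^-6 K/W
  R_polyurethane foam = (1/1.55 − 1/2.07)/(4πk) = 0.1621/(4π·0.0244) = 0.5286 K/W
  R_conv,out = 1/(4πr²h) = 1/(4π·2.07²·8.27) = 0.002246 K/W
ΣR = 0.5309 K/W
ΔT = Q·ΣR = 92.3 × 0.5309 = 49.00 K
Heat flows outward, so T_out = T_in − ΔT = 54.1 − 49.00 = 5.10 °C

T_out = 5.10 °C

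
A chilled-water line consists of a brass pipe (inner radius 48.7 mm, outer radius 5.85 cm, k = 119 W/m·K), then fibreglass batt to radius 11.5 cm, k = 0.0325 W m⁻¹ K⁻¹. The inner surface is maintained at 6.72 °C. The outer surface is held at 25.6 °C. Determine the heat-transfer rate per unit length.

Q' = 5.70 W/m

Resistance network (inner→outer):
  R'_brass = ln(0.0585/0.0487)/(2πk) = 0.1833/(2π·119) = 2.452×10^-4 m·K/W
  R'_fibreglass batt = ln(0.115/0.0585)/(2πk) = 0.6759/(2π·0.0325) = 3.310 m·K/W
ΣR = 2.452×10^-4 + 3.310 = 3.310 m·K/W
Q' = ΔT/ΣR = (6.72 °C − 25.6 °C)/3.310 = -5.70 W/m
(Negative Q' ⇒ heat flows inward; heat gain = 5.70 W/m.)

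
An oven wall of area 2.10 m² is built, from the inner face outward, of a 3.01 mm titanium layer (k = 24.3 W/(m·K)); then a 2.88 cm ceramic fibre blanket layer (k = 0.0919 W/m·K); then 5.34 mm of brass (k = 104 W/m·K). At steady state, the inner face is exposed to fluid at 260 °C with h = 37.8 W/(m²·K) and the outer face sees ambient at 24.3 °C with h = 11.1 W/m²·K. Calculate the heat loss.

Q = 1150 W

Series thermal resistances, inner to outer:
  R_conv,in = 1/(hA) = 1/(37.8·2.10) = 0.01260 K/W
  R_titanium = L/(kA) = 0.00301/(24.3·2.10) = 5.898×10^-5 K/W
  R_ceramic fibre blanket = L/(kA) = 0.0288/(0.0919·2.10) = 0.1492 K/W
  R_brass = L/(kA) = 0.00534/(104·2.10) = 2.445×10^-5 K/W
  R_conv,out = 1/(hA) = 1/(11.1·2.10) = 0.04290 K/W
ΣR = 0.01260 + 5.898×10^-5 + 0.1492 + 2.445×10^-5 + 0.04290 = 0.2048 K/W
Q = ΔT/ΣR = (260 °C − 24.3 °C)/0.2048 = 1150 W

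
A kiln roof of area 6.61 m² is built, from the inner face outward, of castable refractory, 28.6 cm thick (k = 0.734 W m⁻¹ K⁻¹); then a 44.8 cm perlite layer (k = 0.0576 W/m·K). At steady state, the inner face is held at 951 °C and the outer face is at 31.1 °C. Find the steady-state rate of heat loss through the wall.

Resistance network (inner→outer):
  R_castable refractory = L/(kA) = 0.286/(0.734·6.61) = 0.05895 K/W
  R_perlite = L/(kA) = 0.448/(0.0576·6.61) = 1.177 K/W
ΣR = 0.05895 + 1.177 = 1.236 K/W
Q = ΔT/ΣR = (951 °C − 31.1 °C)/1.236 = 744 W

Q = 744 W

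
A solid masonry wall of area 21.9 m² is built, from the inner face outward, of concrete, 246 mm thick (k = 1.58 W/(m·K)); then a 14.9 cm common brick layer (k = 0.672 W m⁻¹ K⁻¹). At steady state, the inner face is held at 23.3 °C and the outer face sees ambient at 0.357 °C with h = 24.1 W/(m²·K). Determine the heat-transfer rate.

Series thermal resistances, inner to outer:
  R_concrete = L/(kA) = 0.246/(1.58·21.9) = 0.007109 K/W
  R_common brick = L/(kA) = 0.149/(0.672·21.9) = 0.01012 K/W
  R_conv,out = 1/(hA) = 1/(24.1·21.9) = 0.001895 K/W
ΣR = 0.007109 + 0.01012 + 0.001895 = 0.01912 K/W
Q = ΔT/ΣR = (23.3 °C − 0.357 °C)/0.01912 = 1200 W

Q = 1200 W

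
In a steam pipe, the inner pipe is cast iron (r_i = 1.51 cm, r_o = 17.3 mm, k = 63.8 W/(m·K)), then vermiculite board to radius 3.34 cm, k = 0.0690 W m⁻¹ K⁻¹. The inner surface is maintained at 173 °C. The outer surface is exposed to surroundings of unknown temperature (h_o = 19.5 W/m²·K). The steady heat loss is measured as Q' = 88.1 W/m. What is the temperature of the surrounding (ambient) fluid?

Series resistances:
  R'_cast iron = ln(0.0173/0.0151)/(2πk) = 0.1360/(2π·63.8) = 3.393×10^-4 m·K/W
  R'_vermiculite board = ln(0.0334/0.0173)/(2πk) = 0.6578/(2π·0.0690) = 1.517 m·K/W
  R'_conv,out = 1/(2πr h) = 1/(2π·0.0334·19.5) = 0.2444 m·K/W
ΣR = 1.762 m·K/W
ΔT = Q'·ΣR = 88.1 × 1.762 = 155.2 K
Heat flows outward, so T_out = T_in − ΔT = 173 − 155.2 = 17.8 °C

T_out = 17.8 °C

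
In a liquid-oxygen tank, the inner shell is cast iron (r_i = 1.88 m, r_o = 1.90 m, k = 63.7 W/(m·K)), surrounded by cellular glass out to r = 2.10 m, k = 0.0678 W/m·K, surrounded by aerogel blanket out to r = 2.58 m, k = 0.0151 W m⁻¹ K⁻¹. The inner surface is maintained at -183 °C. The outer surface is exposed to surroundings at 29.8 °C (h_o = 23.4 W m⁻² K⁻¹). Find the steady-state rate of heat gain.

Q = 404 W

Treat each layer as a resistance in series:
  R_cast iron = (1/1.88 − 1/1.90)/(4πk) = 0.005599/(4π·63.7) = 6.995×10^-6 K/W
  R_cellular glass = (1/1.90 − 1/2.10)/(4πk) = 0.05013/(4π·0.0678) = 0.05883 K/W
  R_aerogel blanket = (1/2.10 − 1/2.58)/(4πk) = 0.08859/(4π·0.0151) = 0.4669 K/W
  R_conv,out = 1/(4πr²h) = 1/(4π·2.58²·23.4) = 5.109×10^-4 K/W
ΣR = 6.995×10^-6 + 0.05883 + 0.4669 + 5.109×10^-4 = 0.5262 K/W
Q = ΔT/ΣR = (-183 °C − 29.8 °C)/0.5262 = -404 W
(Negative Q ⇒ heat flows inward; heat gain = 404 W.)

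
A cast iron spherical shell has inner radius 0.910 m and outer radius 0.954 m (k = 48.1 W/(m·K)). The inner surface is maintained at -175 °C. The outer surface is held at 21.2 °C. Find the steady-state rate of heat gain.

Q = 2340 kW

Q = 4πk·ΔT/(1/r₁ − 1/r₂) = 4π × 48.1 × 196.2 / (1/0.910 − 1/0.954) = 2.34×10^6 W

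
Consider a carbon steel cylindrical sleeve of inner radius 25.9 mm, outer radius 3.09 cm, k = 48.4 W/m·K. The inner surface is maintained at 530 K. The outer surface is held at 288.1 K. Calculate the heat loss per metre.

Q' = 2πk·ΔT/ln(r₂/r₁) = 2π × 48.4 × 241.9 / ln(0.0309/0.0259) = 4.17×10^5 W/m

Q' = 4.17×10^5 W/m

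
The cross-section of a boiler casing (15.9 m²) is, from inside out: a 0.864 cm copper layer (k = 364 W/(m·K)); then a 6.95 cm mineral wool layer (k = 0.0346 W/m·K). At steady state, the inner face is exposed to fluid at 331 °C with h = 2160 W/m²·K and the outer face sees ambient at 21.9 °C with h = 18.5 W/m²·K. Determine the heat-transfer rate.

Treat each layer as a resistance in series:
  R_conv,in = 1/(hA) = 1/(2160·15.9) = 2.912×10^-5 K/W
  R_copper = L/(kA) = 0.00864/(364·15.9) = 1.493×10^-6 K/W
  R_mineral wool = L/(kA) = 0.0695/(0.0346·15.9) = 0.1263 K/W
  R_conv,out = 1/(hA) = 1/(18.5·15.9) = 0.003400 K/W
ΣR = 2.912×10^-5 + 1.493×10^-6 + 0.1263 + 0.003400 = 0.1297 K/W
Q = ΔT/ΣR = (331 °C − 21.9 °C)/0.1297 = 2380 W

Q = 2.38 kW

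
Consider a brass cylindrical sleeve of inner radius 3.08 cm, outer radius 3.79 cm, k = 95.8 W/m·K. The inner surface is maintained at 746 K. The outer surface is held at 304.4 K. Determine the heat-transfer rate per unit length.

Q' = 2πk·ΔT/ln(r₂/r₁) = 2π × 95.8 × 441.6 / ln(0.0379/0.0308) = 1.28×10^6 W/m

Q' = 1280 kW/m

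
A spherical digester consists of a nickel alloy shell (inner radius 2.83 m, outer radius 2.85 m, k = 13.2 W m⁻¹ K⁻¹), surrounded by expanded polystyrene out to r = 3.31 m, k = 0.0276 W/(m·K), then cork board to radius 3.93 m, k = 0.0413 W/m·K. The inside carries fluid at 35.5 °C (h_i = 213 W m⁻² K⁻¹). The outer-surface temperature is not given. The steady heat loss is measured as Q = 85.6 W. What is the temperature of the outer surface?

Sum the resistances:
  R_conv,in = 1/(4πr²h) = 1/(4π·2.83²·213) = 4.665×10^-5 K/W
  R_nickel alloy = (1/2.83 − 1/2.85)/(4πk) = 0.002480/(4π·13.2) = 1.495×10^-5 K/W
  R_expanded polystyrene = (1/2.85 − 1/3.31)/(4πk) = 0.04876/(4π·0.0276) = 0.1406 K/W
  R_cork board = (1/3.31 − 1/3.93)/(4πk) = 0.04766/(4π·0.0413) = 0.09184 K/W
ΣR = 0.2325 K/W
ΔT = Q·ΣR = 85.6 × 0.2325 = 19.90 K
Heat flows outward, so T_out = T_in − ΔT = 35.5 − 19.90 = 15.6 °C

T_out = 15.6 °C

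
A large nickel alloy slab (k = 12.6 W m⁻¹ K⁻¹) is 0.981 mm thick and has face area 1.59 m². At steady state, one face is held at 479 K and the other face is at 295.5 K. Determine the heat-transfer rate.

Q = 3.75×10^6 W

Q = kA·ΔT/L = 12.6 × 1.59 × |479 K − 295.5 K| / 9.81×10^-4 = 3.75×10^6 W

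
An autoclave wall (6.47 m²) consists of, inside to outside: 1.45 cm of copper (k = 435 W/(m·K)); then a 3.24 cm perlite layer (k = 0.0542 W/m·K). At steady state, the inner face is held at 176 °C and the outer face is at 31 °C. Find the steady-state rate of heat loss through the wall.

Q = 1570 W

Series thermal resistances, inner to outer:
  R_copper = L/(kA) = 0.0145/(435·6.47) = 5.152×10^-6 K/W
  R_perlite = L/(kA) = 0.0324/(0.0542·6.47) = 0.09239 K/W
ΣR = 5.152×10^-6 + 0.09239 = 0.09240 K/W
Q = ΔT/ΣR = (176 °C − 31 °C)/0.09240 = 1570 W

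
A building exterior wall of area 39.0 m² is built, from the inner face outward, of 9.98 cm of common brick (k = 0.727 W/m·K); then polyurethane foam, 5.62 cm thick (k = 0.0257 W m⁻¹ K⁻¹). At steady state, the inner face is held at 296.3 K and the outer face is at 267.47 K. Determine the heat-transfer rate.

Resistance network (inner→outer):
  R_common brick = L/(kA) = 0.0998/(0.727·39.0) = 0.003520 K/W
  R_polyurethane foam = L/(kA) = 0.0562/(0.0257·39.0) = 0.05607 K/W
ΣR = 0.003520 + 0.05607 = 0.05959 K/W
Q = ΔT/ΣR = (296.3 K − 267.47 K)/0.05959 = 484 W

Q = 484 W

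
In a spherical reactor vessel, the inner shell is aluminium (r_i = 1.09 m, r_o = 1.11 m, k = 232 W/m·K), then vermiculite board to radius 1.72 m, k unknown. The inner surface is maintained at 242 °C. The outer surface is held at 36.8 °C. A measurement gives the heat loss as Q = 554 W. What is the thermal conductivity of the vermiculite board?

k = 0.0686 W/m·K

ΣR = ΔT/Q = |242 − 36.8|/554 = 0.3704 K/W
Known resistances:
  R_aluminium = (1/1.09 − 1/1.11)/(4πk) = 0.01653/(4π·232) = 5.670×10^-6 K/W
R_vermiculite board = ΣR − ΣR_known = 0.3704 − 5.670×10^-6 = 0.3704 K/W
(1/r₁−1/r₂)/(4πk) = 0.3704 ⇒ k = 0.3195/(4π·0.3704) = 0.0686 W/m·K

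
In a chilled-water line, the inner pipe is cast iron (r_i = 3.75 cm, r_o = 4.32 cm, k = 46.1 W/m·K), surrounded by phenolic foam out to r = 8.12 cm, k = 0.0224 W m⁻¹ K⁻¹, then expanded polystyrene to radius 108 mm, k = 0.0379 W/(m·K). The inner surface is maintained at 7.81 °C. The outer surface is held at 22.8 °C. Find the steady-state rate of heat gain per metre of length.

Q' = 2.64 W/m

Series thermal resistances, inner to outer:
  R'_cast iron = ln(0.0432/0.0375)/(2πk) = 0.1415/(2π·46.1) = 4.885×10^-4 m·K/W
  R'_phenolic foam = ln(0.0812/0.0432)/(2πk) = 0.6311/(2π·0.0224) = 4.484 m·K/W
  R'_expanded polystyrene = ln(0.108/0.0812)/(2πk) = 0.2852/(2π·0.0379) = 1.198 m·K/W
ΣR = 4.885×10^-4 + 4.484 + 1.198 = 5.682 m·K/W
Q' = ΔT/ΣR = (7.81 °C − 22.8 °C)/5.682 = -2.64 W/m
(Negative Q' ⇒ heat flows inward; heat gain = 2.64 W/m.)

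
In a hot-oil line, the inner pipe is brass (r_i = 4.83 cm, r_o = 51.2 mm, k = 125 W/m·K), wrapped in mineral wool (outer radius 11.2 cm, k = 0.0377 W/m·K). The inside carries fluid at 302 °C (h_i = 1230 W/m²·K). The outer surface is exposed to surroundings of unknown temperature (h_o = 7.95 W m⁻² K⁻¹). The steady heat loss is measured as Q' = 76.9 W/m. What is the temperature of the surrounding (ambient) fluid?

Series resistances:
  R'_conv,in = 1/(2πr h) = 1/(2π·0.0483·1230) = 0.002679 m·K/W
  R'_brass = ln(0.0512/0.0483)/(2πk) = 0.05831/(2π·125) = 7.424×10^-5 m·K/W
  R'_mineral wool = ln(0.112/0.0512)/(2πk) = 0.7828/(2π·0.0377) = 3.305 m·K/W
  R'_conv,out = 1/(2πr h) = 1/(2π·0.112·7.95) = 0.1787 m·K/W
ΣR = 3.486 m·K/W
ΔT = Q'·ΣR = 76.9 × 3.486 = 268.1 K
Heat flows outward, so T_out = T_in − ΔT = 302 − 268.1 = 33.9 °C

T_out = 33.9 °C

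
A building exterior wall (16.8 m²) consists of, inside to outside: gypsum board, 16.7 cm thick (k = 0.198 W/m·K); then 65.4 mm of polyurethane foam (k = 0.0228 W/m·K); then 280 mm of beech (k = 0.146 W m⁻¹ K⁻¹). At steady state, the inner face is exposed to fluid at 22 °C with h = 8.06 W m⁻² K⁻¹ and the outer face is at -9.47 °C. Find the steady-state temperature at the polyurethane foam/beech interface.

Series thermal resistances, inner to outer:
  R_conv,in = 1/(hA) = 1/(8.06·16.8) = 0.007385 K/W
  R_gypsum board = L/(kA) = 0.167/(0.198·16.8) = 0.05020 K/W
  R_polyurethane foam = L/(kA) = 0.0654/(0.0228·16.8) = 0.1707 K/W
  R_beech = L/(kA) = 0.280/(0.146·16.8) = 0.1142 K/W
ΣR = 0.007385 + 0.05020 + 0.1707 + 0.1142 = 0.3425 K/W
Q = ΔT/ΣR = (22 °C − -9.47 °C)/0.3425 = 91.88 W
From the inner boundary to the polyurethane foam/beech interface, ΣR_partial = 0.2283 K/W.
T_interface = T_in − Q·ΣR_partial = 22 °C − (91.88)(0.2283) = 1.02 °C

T = 1.02 °C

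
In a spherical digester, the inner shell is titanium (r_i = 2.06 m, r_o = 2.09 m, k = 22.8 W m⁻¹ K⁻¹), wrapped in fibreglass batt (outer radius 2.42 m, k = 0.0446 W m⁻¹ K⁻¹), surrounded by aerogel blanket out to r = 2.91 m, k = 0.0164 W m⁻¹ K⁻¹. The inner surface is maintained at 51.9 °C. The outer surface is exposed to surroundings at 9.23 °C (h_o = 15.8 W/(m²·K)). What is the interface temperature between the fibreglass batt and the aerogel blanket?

Resistance network (inner→outer):
  R_titanium = (1/2.06 − 1/2.09)/(4πk) = 0.006968/(4π·22.8) = 2.432×10^-5 K/W
  R_fibreglass batt = (1/2.09 − 1/2.42)/(4πk) = 0.06525/(4π·0.0446) = 0.1164 K/W
  R_aerogel blanket = (1/2.42 − 1/2.91)/(4πk) = 0.06958/(4π·0.0164) = 0.3376 K/W
  R_conv,out = 1/(4πr²h) = 1/(4π·2.91²·15.8) = 5.948×10^-4 K/W
ΣR = 2.432×10^-5 + 0.1164 + 0.3376 + 5.948×10^-4 = 0.4546 K/W
Q = ΔT/ΣR = (51.9 °C − 9.23 °C)/0.4546 = 93.86 W
From the inner boundary to the fibreglass batt/aerogel blanket interface, ΣR_partial = 0.1164 K/W.
T_interface = T_in − Q·ΣR_partial = 51.9 °C − (93.86)(0.1164) = 41.0 °C

T = 41.0 °C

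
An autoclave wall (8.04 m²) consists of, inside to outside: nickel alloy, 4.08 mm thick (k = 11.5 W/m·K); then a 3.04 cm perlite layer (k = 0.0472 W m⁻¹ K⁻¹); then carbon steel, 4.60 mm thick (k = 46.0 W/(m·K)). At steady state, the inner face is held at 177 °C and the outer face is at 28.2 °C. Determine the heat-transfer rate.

Q = 1860 W

Series thermal resistances, inner to outer:
  R_nickel alloy = L/(kA) = 0.00408/(11.5·8.04) = 4.413×10^-5 K/W
  R_perlite = L/(kA) = 0.0304/(0.0472·8.04) = 0.08011 K/W
  R_carbon steel = L/(kA) = 0.00460/(46.0·8.04) = 1.244×10^-5 K/W
ΣR = 4.413×10^-5 + 0.08011 + 1.244×10^-5 = 0.08017 K/W
Q = ΔT/ΣR = (177 °C − 28.2 °C)/0.08017 = 1860 W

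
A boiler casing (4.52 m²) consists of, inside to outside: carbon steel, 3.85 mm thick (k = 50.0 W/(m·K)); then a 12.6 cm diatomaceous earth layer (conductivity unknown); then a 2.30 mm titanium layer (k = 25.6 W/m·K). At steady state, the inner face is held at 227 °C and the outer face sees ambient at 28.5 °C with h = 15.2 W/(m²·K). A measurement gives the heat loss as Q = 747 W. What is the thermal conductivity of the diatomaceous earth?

k = 0.111 W/m·K

ΣR = ΔT/Q = |227 − 28.5|/747 = 0.2657 K/W
Known resistances:
  R_carbon steel = L/(kA) = 0.00385/(50.0·4.52) = 1.704×10^-5 K/W
  R_titanium = L/(kA) = 0.00230/(25.6·4.52) = 1.988×10^-5 K/W
  R_conv,out = 1/(hA) = 1/(15.2·4.52) = 0.01456 K/W
R_diatomaceous earth = ΣR − ΣR_known = 0.2657 − 0.01460 = 0.2511 K/W
L/(kA) = 0.2511 ⇒ k = 0.126/(0.2511·4.52) = 0.111 W/m·K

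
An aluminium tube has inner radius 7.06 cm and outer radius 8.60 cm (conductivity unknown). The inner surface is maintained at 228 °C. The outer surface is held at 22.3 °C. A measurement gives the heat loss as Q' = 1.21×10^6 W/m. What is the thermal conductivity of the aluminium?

k = 185 W/m·K

ΣR = ΔT/Q' = |228 − 22.3|/1.21×10^6 = 1.700×10^-4 m·K/W
ln(r₂/r₁)/(2πk) = 1.700×10^-4 ⇒ k = 0.1973/(2π·1.700×10^-4) = 185 W/m·K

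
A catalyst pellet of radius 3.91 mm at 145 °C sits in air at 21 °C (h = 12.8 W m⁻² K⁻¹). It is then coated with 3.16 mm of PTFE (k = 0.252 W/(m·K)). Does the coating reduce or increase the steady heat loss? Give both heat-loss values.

increases: 0.305 → 0.773 W

Critical radius for a sphere: r_cr = 2k/h = 0.0394 m = 3.94 cm.
Outer radius after coating: r₂ = 0.00391 + 0.00316 = 0.00707 m.
Since r₁ < r_cr and r₂ ≤ r_cr, the coating moves toward the maximum at r_cr — heat loss rises.
Bare: R = 1/(4πr₁²h) = 406.7 K/W; Q = 124/406.7 = 0.305 W.
Coated: R = R_cond + R_conv = 160.5 K/W; Q = 124/160.5 = 0.773 W.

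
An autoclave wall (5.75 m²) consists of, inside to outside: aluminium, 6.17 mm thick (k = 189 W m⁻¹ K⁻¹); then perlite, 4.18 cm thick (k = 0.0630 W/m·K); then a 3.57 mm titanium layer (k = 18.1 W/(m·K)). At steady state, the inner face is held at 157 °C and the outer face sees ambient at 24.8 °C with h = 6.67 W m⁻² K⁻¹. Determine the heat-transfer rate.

Q = 934 W

Treat each layer as a resistance in series:
  R_aluminium = L/(kA) = 0.00617/(189·5.75) = 5.677×10^-6 K/W
  R_perlite = L/(kA) = 0.0418/(0.0630·5.75) = 0.1154 K/W
  R_titanium = L/(kA) = 0.00357/(18.1·5.75) = 3.430×10^-5 K/W
  R_conv,out = 1/(hA) = 1/(6.67·5.75) = 0.02607 K/W
ΣR = 5.677×10^-6 + 0.1154 + 3.430×10^-5 + 0.02607 = 0.1415 K/W
Q = ΔT/ΣR = (157 °C − 24.8 °C)/0.1415 = 934 W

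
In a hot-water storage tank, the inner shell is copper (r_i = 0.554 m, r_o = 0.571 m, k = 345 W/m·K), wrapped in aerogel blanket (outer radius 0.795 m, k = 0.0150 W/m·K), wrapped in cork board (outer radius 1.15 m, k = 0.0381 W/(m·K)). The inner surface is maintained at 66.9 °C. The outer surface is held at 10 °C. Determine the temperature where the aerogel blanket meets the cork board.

Resistance network (inner→outer):
  R_copper = (1/0.554 − 1/0.571)/(4πk) = 0.05374/(4π·345) = 1.240×10^-5 K/W
  R_aerogel blanket = (1/0.571 − 1/0.795)/(4πk) = 0.4935/(4π·0.0150) = 2.618 K/W
  R_cork board = (1/0.795 − 1/1.15)/(4πk) = 0.3883/(4π·0.0381) = 0.8110 K/W
ΣR = 1.240×10^-5 + 2.618 + 0.8110 = 3.429 K/W
Q = ΔT/ΣR = (66.9 °C − 10 °C)/3.429 = 16.59 W
From the inner boundary to the aerogel blanket/cork board interface, ΣR_partial = 2.618 K/W.
T_interface = T_in − Q·ΣR_partial = 66.9 °C − (16.59)(2.618) = 23.5 °C

T = 23.5 °C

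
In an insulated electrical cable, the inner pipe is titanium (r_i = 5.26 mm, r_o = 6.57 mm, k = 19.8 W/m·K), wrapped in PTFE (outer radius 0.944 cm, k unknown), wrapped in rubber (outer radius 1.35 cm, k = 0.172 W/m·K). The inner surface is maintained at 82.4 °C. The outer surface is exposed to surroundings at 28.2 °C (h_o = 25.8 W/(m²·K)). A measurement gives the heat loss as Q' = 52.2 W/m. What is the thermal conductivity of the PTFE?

ΣR = ΔT/Q' = |82.4 − 28.2|/52.2 = 1.038 m·K/W
Known resistances:
  R'_titanium = ln(0.00657/0.00526)/(2πk) = 0.2224/(2π·19.8) = 0.001788 m·K/W
  R'_rubber = ln(0.0135/0.00944)/(2πk) = 0.3577/(2π·0.172) = 0.3310 m·K/W
  R'_conv,out = 1/(2πr h) = 1/(2π·0.0135·25.8) = 0.4569 m·K/W
R_PTFE = ΣR − ΣR_known = 1.038 − 0.7897 = 0.2483 m·K/W
ln(r₂/r₁)/(2πk) = 0.2483 ⇒ k = 0.3624/(2π·0.2483) = 0.232 W/m·K

k = 0.232 W/m·K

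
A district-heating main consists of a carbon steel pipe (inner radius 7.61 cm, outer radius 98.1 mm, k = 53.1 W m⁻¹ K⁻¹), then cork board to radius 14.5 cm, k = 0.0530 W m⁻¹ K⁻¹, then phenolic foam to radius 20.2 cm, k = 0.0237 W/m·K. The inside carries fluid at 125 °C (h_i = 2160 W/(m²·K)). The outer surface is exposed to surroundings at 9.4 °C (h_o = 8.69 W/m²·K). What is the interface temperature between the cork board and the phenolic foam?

T = 86.1 °C

Resistance network (inner→outer):
  R'_conv,in = 1/(2πr h) = 1/(2π·0.0761·2160) = 9.682×10^-4 m·K/W
  R'_carbon steel = ln(0.0981/0.0761)/(2πk) = 0.2539/(2π·53.1) = 7.611×10^-4 m·K/W
  R'_cork board = ln(0.145/0.0981)/(2πk) = 0.3907/(2π·0.0530) = 1.173 m·K/W
  R'_phenolic foam = ln(0.202/0.145)/(2πk) = 0.3315/(2π·0.0237) = 2.226 m·K/W
  R'_conv,out = 1/(2πr h) = 1/(2π·0.202·8.69) = 0.09067 m·K/W
ΣR = 9.682×10^-4 + 7.611×10^-4 + 1.173 + 2.226 + 0.09067 = 3.491 m·K/W
Q' = ΔT/ΣR = (125 °C − 9.4 °C)/3.491 = 33.11 W/m
From the inner boundary to the cork board/phenolic foam interface, ΣR_partial = 1.175 m·K/W.
T_interface = T_in − Q'·ΣR_partial = 125 °C − (33.11)(1.175) = 86.1 °C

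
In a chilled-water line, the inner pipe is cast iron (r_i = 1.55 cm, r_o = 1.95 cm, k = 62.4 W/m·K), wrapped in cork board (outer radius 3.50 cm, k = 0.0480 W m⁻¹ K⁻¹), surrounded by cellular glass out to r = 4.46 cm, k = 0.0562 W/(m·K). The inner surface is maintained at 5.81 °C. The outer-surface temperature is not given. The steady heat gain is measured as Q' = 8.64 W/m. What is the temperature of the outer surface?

T_out = 28.5 °C

Series resistances:
  R'_cast iron = ln(0.0195/0.0155)/(2πk) = 0.2296/(2π·62.4) = 5.855×10^-4 m·K/W
  R'_cork board = ln(0.0350/0.0195)/(2πk) = 0.5849/(2π·0.0480) = 1.939 m·K/W
  R'_cellular glass = ln(0.0446/0.0350)/(2πk) = 0.2424/(2π·0.0562) = 0.6864 m·K/W
ΣR = 2.626 m·K/W
ΔT = Q'·ΣR = 8.64 × 2.626 = 22.69 K
Heat flows inward, so T_out = T_in + ΔT = 5.81 + 22.69 = 28.5 °C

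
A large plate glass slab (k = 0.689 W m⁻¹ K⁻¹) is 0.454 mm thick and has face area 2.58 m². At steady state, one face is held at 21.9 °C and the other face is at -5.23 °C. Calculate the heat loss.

Q = 1.06×10^5 W

Q = kA·ΔT/L = 0.689 × 2.58 × |21.9 °C − -5.23 °C| / 4.54×10^-4 = 1.06×10^5 W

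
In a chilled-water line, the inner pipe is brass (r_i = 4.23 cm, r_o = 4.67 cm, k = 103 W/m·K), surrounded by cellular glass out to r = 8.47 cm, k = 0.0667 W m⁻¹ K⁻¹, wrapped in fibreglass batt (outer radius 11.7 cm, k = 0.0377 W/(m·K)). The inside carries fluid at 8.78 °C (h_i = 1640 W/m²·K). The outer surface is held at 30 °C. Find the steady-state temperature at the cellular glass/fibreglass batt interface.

T = 19.6 °C

Treat each layer as a resistance in series:
  R'_conv,in = 1/(2πr h) = 1/(2π·0.0423·1640) = 0.002294 m·K/W
  R'_brass = ln(0.0467/0.0423)/(2πk) = 0.09896/(2π·103) = 1.529×10^-4 m·K/W
  R'_cellular glass = ln(0.0847/0.0467)/(2πk) = 0.5954/(2π·0.0667) = 1.421 m·K/W
  R'_fibreglass batt = ln(0.117/0.0847)/(2πk) = 0.3231/(2π·0.0377) = 1.364 m·K/W
ΣR = 0.002294 + 1.529×10^-4 + 1.421 + 1.364 = 2.787 m·K/W
Q' = ΔT/ΣR = (8.78 °C − 30 °C)/2.787 = -7.614 W/m
From the inner boundary to the cellular glass/fibreglass batt interface, ΣR_partial = 1.423 m·K/W.
T_interface = T_in − Q'·ΣR_partial = 8.78 °C − (-7.614)(1.423) = 19.6 °C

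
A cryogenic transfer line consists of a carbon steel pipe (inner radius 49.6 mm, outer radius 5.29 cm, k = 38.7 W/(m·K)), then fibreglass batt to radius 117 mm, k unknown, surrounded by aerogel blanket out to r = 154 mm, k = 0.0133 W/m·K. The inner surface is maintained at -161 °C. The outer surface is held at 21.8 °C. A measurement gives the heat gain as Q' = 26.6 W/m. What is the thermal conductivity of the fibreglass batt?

ΣR = ΔT/Q' = |-161 − 21.8|/26.6 = 6.872 m·K/W
Known resistances:
  R'_carbon steel = ln(0.0529/0.0496)/(2πk) = 0.06441/(2π·38.7) = 2.649×10^-4 m·K/W
  R'_aerogel blanket = ln(0.154/0.117)/(2πk) = 0.2748/(2π·0.0133) = 3.288 m·K/W
R_fibreglass batt = ΣR − ΣR_known = 6.872 − 3.288 = 3.584 m·K/W
ln(r₂/r₁)/(2πk) = 3.584 ⇒ k = 0.7938/(2π·3.584) = 0.0353 W/m·K

k = 0.0353 W/m·K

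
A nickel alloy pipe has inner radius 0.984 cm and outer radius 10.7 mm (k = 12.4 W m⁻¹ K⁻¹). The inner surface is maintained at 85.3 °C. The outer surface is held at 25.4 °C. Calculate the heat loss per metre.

Q' = 2πk·ΔT/ln(r₂/r₁) = 2π × 12.4 × 59.9 / ln(0.0107/0.00984) = 55700 W/m

Q' = 55700 W/m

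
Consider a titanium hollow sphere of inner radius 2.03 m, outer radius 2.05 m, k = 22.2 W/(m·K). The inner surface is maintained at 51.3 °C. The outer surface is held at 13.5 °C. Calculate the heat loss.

Q = 2190 kW

Q = 4πk·ΔT/(1/r₁ − 1/r₂) = 4π × 22.2 × 37.8 / (1/2.03 − 1/2.05) = 2.19×10^6 W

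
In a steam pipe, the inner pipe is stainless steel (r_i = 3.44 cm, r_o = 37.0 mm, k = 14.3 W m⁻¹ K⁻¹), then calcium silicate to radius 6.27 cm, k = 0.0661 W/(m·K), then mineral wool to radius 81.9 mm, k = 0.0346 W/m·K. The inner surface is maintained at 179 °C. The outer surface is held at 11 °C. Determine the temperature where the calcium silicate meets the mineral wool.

Treat each layer as a resistance in series:
  R'_stainless steel = ln(0.0370/0.0344)/(2πk) = 0.07286/(2π·14.3) = 8.109×10^-4 m·K/W
  R'_calcium silicate = ln(0.0627/0.0370)/(2πk) = 0.5274/(2π·0.0661) = 1.270 m·K/W
  R'_mineral wool = ln(0.0819/0.0627)/(2πk) = 0.2671/(2π·0.0346) = 1.229 m·K/W
ΣR = 8.109×10^-4 + 1.270 + 1.229 = 2.500 m·K/W
Q' = ΔT/ΣR = (179 °C − 11 °C)/2.500 = 67.20 W/m
From the inner boundary to the calcium silicate/mineral wool interface, ΣR_partial = 1.271 m·K/W.
T_interface = T_in − Q'·ΣR_partial = 179 °C − (67.20)(1.271) = 93.6 °C

T = 93.6 °C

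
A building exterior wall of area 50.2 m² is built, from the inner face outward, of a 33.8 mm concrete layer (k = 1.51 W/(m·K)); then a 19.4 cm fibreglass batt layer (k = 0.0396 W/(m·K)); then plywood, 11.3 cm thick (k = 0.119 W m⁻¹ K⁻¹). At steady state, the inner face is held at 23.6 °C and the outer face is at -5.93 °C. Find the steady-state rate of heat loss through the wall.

Resistance network (inner→outer):
  R_concrete = L/(kA) = 0.0338/(1.51·50.2) = 4.459×10^-4 K/W
  R_fibreglass batt = L/(kA) = 0.194/(0.0396·50.2) = 0.09759 K/W
  R_plywood = L/(kA) = 0.113/(0.119·50.2) = 0.01892 K/W
ΣR = 4.459×10^-4 + 0.09759 + 0.01892 = 0.1170 K/W
Q = ΔT/ΣR = (23.6 °C − -5.93 °C)/0.1170 = 252 W

Q = 252 W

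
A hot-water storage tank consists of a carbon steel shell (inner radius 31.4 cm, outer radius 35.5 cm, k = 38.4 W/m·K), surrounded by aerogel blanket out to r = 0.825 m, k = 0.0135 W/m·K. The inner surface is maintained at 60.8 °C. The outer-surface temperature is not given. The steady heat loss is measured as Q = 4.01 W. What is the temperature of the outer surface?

T_out = 22.9 °C

Sum the resistances:
  R_carbon steel = (1/0.314 − 1/0.355)/(4πk) = 0.3678/(4π·38.4) = 7.622×10^-4 K/W
  R_aerogel blanket = (1/0.355 − 1/0.825)/(4πk) = 1.605/(4π·0.0135) = 9.460 K/W
ΣR = 9.460 K/W
ΔT = Q·ΣR = 4.01 × 9.460 = 37.93 K
Heat flows outward, so T_out = T_in − ΔT = 60.8 − 37.93 = 22.9 °C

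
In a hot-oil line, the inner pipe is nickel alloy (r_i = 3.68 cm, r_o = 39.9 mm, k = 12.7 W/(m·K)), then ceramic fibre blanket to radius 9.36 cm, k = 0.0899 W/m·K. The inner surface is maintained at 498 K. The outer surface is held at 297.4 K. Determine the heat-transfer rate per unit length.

Series thermal resistances, inner to outer:
  R'_nickel alloy = ln(0.0399/0.0368)/(2πk) = 0.08088/(2π·12.7) = 0.001014 m·K/W
  R'_ceramic fibre blanket = ln(0.0936/0.0399)/(2πk) = 0.8527/(2π·0.0899) = 1.510 m·K/W
ΣR = 0.001014 + 1.510 = 1.511 m·K/W
Q' = ΔT/ΣR = (498 K − 297.4 K)/1.511 = 133 W/m

Q' = 133 W/m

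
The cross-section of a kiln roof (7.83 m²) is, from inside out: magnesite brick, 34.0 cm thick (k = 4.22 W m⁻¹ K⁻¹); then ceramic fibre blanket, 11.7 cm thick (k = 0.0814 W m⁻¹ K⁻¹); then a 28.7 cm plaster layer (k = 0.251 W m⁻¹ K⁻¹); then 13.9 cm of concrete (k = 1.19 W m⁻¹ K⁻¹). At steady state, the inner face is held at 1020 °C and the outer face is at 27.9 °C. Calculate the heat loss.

Treat each layer as a resistance in series:
  R_magnesite brick = L/(kA) = 0.340/(4.22·7.83) = 0.01029 K/W
  R_ceramic fibre blanket = L/(kA) = 0.117/(0.0814·7.83) = 0.1836 K/W
  R_plaster = L/(kA) = 0.287/(0.251·7.83) = 0.1460 K/W
  R_concrete = L/(kA) = 0.139/(1.19·7.83) = 0.01492 K/W
ΣR = 0.01029 + 0.1836 + 0.1460 + 0.01492 = 0.3548 K/W
Q = ΔT/ΣR = (1020 °C − 27.9 °C)/0.3548 = 2800 W

Q = 2.80 kW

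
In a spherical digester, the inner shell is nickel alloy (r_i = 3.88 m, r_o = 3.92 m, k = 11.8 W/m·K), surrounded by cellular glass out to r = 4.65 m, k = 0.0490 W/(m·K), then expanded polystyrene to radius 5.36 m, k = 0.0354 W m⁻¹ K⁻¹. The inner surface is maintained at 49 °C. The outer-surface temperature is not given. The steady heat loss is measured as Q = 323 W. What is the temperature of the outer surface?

Series resistances:
  R_nickel alloy = (1/3.88 − 1/3.92)/(4πk) = 0.002630/(4π·11.8) = 1.774×10^-5 K/W
  R_cellular glass = (1/3.92 − 1/4.65)/(4πk) = 0.04005/(4π·0.0490) = 0.06504 K/W
  R_expanded polystyrene = (1/4.65 − 1/5.36)/(4πk) = 0.02849/(4π·0.0354) = 0.06404 K/W
ΣR = 0.1291 K/W
ΔT = Q·ΣR = 323 × 0.1291 = 41.70 K
Heat flows outward, so T_out = T_in − ΔT = 49 − 41.70 = 7.30 °C

T_out = 7.30 °C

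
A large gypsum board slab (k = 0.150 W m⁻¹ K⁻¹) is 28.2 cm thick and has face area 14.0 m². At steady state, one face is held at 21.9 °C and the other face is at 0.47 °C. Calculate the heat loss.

Q = 160 W

Q = kA·ΔT/L = 0.150 × 14.0 × |21.9 °C − 0.47 °C| / 0.282 = 160 W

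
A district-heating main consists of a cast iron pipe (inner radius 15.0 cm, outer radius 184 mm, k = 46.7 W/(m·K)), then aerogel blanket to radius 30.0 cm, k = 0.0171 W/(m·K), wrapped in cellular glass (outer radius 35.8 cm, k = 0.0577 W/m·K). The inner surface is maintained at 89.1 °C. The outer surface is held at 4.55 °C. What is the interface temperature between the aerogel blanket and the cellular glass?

T = 12.7 °C

Treat each layer as a resistance in series:
  R'_cast iron = ln(0.184/0.150)/(2πk) = 0.2043/(2π·46.7) = 6.963×10^-4 m·K/W
  R'_aerogel blanket = ln(0.300/0.184)/(2πk) = 0.4888/(2π·0.0171) = 4.550 m·K/W
  R'_cellular glass = ln(0.358/0.300)/(2πk) = 0.1768/(2π·0.0577) = 0.4875 m·K/W
ΣR = 6.963×10^-4 + 4.550 + 0.4875 = 5.038 m·K/W
Q' = ΔT/ΣR = (89.1 °C − 4.55 °C)/5.038 = 16.78 W/m
From the inner boundary to the aerogel blanket/cellular glass interface, ΣR_partial = 4.551 m·K/W.
T_interface = T_in − Q'·ΣR_partial = 89.1 °C − (16.78)(4.551) = 12.7 °C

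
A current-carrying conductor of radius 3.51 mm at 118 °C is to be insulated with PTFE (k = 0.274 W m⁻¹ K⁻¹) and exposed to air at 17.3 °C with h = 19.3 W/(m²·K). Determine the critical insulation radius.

r_cr = 1.42 cm

For a cylinder, r_cr = k_ins/h = 0.274/19.3 = 0.0142 m = 1.42 cm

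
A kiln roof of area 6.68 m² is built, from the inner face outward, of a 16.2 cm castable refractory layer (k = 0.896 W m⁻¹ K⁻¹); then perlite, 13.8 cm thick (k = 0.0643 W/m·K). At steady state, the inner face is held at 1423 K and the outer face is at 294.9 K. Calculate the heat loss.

Q = 3.24 kW

Treat each layer as a resistance in series:
  R_castable refractory = L/(kA) = 0.162/(0.896·6.68) = 0.02707 K/W
  R_perlite = L/(kA) = 0.138/(0.0643·6.68) = 0.3213 K/W
ΣR = 0.02707 + 0.3213 = 0.3484 K/W
Q = ΔT/ΣR = (1423 K − 294.9 K)/0.3484 = 3240 W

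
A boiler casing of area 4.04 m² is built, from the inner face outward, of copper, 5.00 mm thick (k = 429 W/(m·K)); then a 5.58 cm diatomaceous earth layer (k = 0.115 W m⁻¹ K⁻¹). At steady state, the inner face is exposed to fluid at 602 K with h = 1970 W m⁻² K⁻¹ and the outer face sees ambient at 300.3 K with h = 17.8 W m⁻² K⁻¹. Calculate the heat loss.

Q = 2250 W

Series thermal resistances, inner to outer:
  R_conv,in = 1/(hA) = 1/(1970·4.04) = 1.256×10^-4 K/W
  R_copper = L/(kA) = 0.00500/(429·4.04) = 2.885×10^-6 K/W
  R_diatomaceous earth = L/(kA) = 0.0558/(0.115·4.04) = 0.1201 K/W
  R_conv,out = 1/(hA) = 1/(17.8·4.04) = 0.01391 K/W
ΣR = 1.256×10^-4 + 2.885×10^-6 + 0.1201 + 0.01391 = 0.1341 K/W
Q = ΔT/ΣR = (602 K − 300.3 K)/0.1341 = 2250 W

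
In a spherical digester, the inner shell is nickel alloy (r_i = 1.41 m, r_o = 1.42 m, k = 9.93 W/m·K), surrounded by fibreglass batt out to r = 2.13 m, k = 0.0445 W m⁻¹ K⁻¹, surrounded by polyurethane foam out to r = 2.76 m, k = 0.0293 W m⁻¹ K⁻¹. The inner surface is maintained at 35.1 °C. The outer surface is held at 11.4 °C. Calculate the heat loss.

Q = 33.3 W

Series thermal resistances, inner to outer:
  R_nickel alloy = (1/1.41 − 1/1.42)/(4πk) = 0.004995/(4π·9.93) = 4.003×10^-5 K/W
  R_fibreglass batt = (1/1.42 − 1/2.13)/(4πk) = 0.2347/(4π·0.0445) = 0.4198 K/W
  R_polyurethane foam = (1/2.13 − 1/2.76)/(4πk) = 0.1072/(4π·0.0293) = 0.2911 K/W
ΣR = 4.003×10^-5 + 0.4198 + 0.2911 = 0.7109 K/W
Q = ΔT/ΣR = (35.1 °C − 11.4 °C)/0.7109 = 33.3 W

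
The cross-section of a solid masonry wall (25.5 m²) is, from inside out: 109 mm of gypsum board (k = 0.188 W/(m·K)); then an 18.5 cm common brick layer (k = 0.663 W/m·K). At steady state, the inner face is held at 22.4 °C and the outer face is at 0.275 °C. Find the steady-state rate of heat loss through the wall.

Q = 657 W

Resistance network (inner→outer):
  R_gypsum board = L/(kA) = 0.109/(0.188·25.5) = 0.02274 K/W
  R_common brick = L/(kA) = 0.185/(0.663·25.5) = 0.01094 K/W
ΣR = 0.02274 + 0.01094 = 0.03368 K/W
Q = ΔT/ΣR = (22.4 °C − 0.275 °C)/0.03368 = 657 W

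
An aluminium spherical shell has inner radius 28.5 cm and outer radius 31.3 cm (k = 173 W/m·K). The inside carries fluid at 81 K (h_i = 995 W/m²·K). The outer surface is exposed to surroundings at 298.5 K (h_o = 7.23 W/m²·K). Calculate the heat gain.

Q = 1920 W

Resistance network (inner→outer):
  R_conv,in = 1/(4πr²h) = 1/(4π·0.285²·995) = 9.846×10^-4 K/W
  R_aluminium = (1/0.285 − 1/0.313)/(4πk) = 0.3139/(4π·173) = 1.444×10^-4 K/W
  R_conv,out = 1/(4πr²h) = 1/(4π·0.313²·7.23) = 0.1123 K/W
ΣR = 9.846×10^-4 + 1.444×10^-4 + 0.1123 = 0.1134 K/W
Q = ΔT/ΣR = (81 K − 298.5 K)/0.1134 = -1920 W
(Negative Q ⇒ heat flows inward; heat gain = 1920 W.)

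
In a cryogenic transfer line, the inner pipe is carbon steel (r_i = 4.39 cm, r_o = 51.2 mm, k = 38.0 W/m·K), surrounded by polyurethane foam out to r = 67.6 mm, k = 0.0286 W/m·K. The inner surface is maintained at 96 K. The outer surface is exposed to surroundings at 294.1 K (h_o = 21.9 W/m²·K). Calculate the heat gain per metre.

Q' = 120 W/m

Treat each layer as a resistance in series:
  R'_carbon steel = ln(0.0512/0.0439)/(2πk) = 0.1538/(2π·38.0) = 6.443×10^-4 m·K/W
  R'_polyurethane foam = ln(0.0676/0.0512)/(2πk) = 0.2779/(2π·0.0286) = 1.546 m·K/W
  R'_conv,out = 1/(2πr h) = 1/(2π·0.0676·21.9) = 0.1075 m·K/W
ΣR = 6.443×10^-4 + 1.546 + 0.1075 = 1.654 m·K/W
Q' = ΔT/ΣR = (96 K − 294.1 K)/1.654 = -120 W/m
(Negative Q' ⇒ heat flows inward; heat gain = 120 W/m.)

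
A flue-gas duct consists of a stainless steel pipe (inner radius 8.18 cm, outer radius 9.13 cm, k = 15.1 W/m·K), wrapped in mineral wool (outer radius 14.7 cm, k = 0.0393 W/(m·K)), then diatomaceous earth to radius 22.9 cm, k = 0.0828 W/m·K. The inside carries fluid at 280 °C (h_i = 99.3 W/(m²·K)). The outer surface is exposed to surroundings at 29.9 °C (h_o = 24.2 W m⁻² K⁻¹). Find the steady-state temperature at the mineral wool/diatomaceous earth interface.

Resistance network (inner→outer):
  R'_conv,in = 1/(2πr h) = 1/(2π·0.0818·99.3) = 0.01959 m·K/W
  R'_stainless steel = ln(0.0913/0.0818)/(2πk) = 0.1099/(2π·15.1) = 0.001158 m·K/W
  R'_mineral wool = ln(0.147/0.0913)/(2πk) = 0.4763/(2π·0.0393) = 1.929 m·K/W
  R'_diatomaceous earth = ln(0.229/0.147)/(2πk) = 0.4433/(2π·0.0828) = 0.8521 m·K/W
  R'_conv,out = 1/(2πr h) = 1/(2π·0.229·24.2) = 0.02872 m·K/W
ΣR = 0.01959 + 0.001158 + 1.929 + 0.8521 + 0.02872 = 2.831 m·K/W
Q' = ΔT/ΣR = (280 °C − 29.9 °C)/2.831 = 88.34 W/m
From the inner boundary to the mineral wool/diatomaceous earth interface, ΣR_partial = 1.950 m·K/W.
T_interface = T_in − Q'·ΣR_partial = 280 °C − (88.34)(1.950) = 108 °C

T = 108 °C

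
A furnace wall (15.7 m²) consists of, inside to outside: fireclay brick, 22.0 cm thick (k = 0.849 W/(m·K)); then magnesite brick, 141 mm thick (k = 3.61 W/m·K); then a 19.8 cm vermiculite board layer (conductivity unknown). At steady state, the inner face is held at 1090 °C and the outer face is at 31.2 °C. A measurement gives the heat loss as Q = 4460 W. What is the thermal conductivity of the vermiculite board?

k = 0.0577 W/m·K

ΣR = ΔT/Q = |1090 − 31.2|/4460 = 0.2374 K/W
Known resistances:
  R_fireclay brick = L/(kA) = 0.220/(0.849·15.7) = 0.01650 K/W
  R_magnesite brick = L/(kA) = 0.141/(3.61·15.7) = 0.002488 K/W
R_vermiculite board = ΣR − ΣR_known = 0.2374 − 0.01899 = 0.2184 K/W
L/(kA) = 0.2184 ⇒ k = 0.198/(0.2184·15.7) = 0.0577 W/m·K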